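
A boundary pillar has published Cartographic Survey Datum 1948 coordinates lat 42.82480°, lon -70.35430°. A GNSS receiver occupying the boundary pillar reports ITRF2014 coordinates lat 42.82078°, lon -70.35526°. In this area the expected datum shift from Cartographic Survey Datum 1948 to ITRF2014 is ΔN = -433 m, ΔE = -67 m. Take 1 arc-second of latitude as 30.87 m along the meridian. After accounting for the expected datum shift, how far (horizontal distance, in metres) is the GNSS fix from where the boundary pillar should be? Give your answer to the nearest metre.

Observed coordinate differences: Δφ = -0.00402°, Δλ = -0.00096°.
Converting to metres (1° lat = 111132 m, cos φ = 0.733436): observed ΔN = -446.8 m, observed ΔE = -78.2 m.
Subtracting the expected shift leaves a residual of -446.8 − (-433) = -13.8 m north and -78.2 − (-67) = -11.2 m east.
Residual distance = √((-13.8)² + (-11.2)²) = 17.8 m.

18 m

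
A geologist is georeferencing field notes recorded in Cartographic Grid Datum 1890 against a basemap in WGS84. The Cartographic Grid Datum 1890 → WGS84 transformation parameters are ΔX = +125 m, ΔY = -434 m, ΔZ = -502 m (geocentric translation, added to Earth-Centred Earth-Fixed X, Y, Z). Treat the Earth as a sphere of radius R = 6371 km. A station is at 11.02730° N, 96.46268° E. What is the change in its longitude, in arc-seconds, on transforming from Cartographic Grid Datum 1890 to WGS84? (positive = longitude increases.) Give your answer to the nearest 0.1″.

Δλ = -2.5″

sin φ = 0.191277, cos φ = 0.981536, sin λ = 0.993645, cos λ = -0.112556.
East component: ΔE = −sin λ·ΔX + cos λ·ΔY = −(0.993645)(125) + (-0.112556)(-434) = -75.36 m.
1° of latitude spans πR/180 = 111195 m; at latitude φ, 1° of longitude spans that × cos φ = 109141.8 m, so Δλ = -75.36 / 109141.8 × 3600 = -2.486″.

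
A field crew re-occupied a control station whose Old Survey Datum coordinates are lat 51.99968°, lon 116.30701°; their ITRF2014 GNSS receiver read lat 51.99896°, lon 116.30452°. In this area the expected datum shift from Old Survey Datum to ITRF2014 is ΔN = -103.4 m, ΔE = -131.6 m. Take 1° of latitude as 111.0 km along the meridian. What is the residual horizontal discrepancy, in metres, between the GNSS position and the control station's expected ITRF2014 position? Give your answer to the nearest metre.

Observed coordinate differences: Δφ = -0.00072°, Δλ = -0.00249°.
Converting to metres (1° lat = 111000 m, cos φ = 0.615666): observed ΔN = -79.9 m, observed ΔE = -170.2 m.
Subtracting the expected shift leaves a residual of -79.9 − (-103.4) = 23.5 m north and -170.2 − (-131.6) = -38.6 m east.
Residual distance = √(23.5² + (-38.6)²) = 45.1 m.

45 m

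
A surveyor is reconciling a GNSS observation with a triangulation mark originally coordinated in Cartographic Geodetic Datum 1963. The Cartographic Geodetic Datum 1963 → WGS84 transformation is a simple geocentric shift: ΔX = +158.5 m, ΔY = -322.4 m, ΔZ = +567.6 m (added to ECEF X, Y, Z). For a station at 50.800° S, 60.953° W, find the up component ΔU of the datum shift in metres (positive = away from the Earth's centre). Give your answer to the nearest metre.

ΔU = -213 m

At φ = -50.800°, λ = -60.953°: sin φ = -0.774944, cos φ = 0.632029, sin λ = -0.874222, cos λ = 0.485527.
ΔU = cos φ cos λ·ΔX + cos φ sin λ·ΔY + sin φ·ΔZ = (0.632029)(0.485527)(158.5) + (0.632029)(-0.874222)(-322.4) + (-0.774944)(567.6) = -213.08 m.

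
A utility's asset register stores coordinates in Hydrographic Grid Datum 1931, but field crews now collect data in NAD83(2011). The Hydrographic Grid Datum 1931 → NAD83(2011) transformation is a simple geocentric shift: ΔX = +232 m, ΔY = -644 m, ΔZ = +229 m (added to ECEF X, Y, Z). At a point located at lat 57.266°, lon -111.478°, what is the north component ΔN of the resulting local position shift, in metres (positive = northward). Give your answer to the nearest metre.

The local north axis is (−sin φ cos λ, −sin φ sin λ, cos φ), giving ΔN = 71.455 − 504.108 + 123.829 = -308.82 m.

ΔN = -309 m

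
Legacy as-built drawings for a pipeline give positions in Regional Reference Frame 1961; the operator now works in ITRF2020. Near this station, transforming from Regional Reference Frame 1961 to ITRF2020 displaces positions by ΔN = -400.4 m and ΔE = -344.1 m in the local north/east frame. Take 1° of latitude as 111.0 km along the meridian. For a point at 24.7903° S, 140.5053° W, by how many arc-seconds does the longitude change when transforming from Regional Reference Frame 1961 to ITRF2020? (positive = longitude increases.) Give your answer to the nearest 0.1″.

At latitude -24.7903°, cos φ = 0.907848.
1° of longitude at this latitude = 111.0 × cos φ = 100.77 km, so Δλ = -344.1 / 100771.2 = -0.0034147° = -12.293″.

Δλ = -12.3″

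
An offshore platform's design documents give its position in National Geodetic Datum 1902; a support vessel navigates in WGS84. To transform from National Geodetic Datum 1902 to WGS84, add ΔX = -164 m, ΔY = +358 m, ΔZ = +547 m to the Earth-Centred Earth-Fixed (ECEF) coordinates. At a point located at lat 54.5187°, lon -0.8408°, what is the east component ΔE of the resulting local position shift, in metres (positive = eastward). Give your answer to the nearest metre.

ΔE = 356 m

At φ = 54.5187°, λ = -0.8408°: sin φ = 0.814305, cos φ = 0.580437, sin λ = -0.014674, cos λ = 0.999892.
ΔE = −sin λ·ΔX + cos λ·ΔY = −(-0.014674)·(-164) + (0.999892)·(358) = 355.55 m.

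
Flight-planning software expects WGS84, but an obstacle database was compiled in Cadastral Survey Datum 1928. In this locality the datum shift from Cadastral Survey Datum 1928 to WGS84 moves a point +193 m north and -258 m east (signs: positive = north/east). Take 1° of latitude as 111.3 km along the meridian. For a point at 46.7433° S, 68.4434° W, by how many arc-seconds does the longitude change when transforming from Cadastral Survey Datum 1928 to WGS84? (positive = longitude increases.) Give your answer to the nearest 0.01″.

At latitude -46.7433°, cos φ = 0.685268.
1° of longitude at this latitude = 111.3 × cos φ = 76.27 km, so Δλ = -258.0 / 76270.3 = -0.0033827° = -12.178″.

Δλ = -12.18″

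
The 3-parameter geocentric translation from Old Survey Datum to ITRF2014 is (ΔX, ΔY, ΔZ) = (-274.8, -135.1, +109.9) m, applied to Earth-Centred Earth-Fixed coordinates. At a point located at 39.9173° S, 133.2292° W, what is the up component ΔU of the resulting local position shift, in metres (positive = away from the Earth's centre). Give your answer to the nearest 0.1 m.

ΔU = 149.3 m

At φ = -39.9173°, λ = -133.2292°: sin φ = -0.641681, cos φ = 0.766971, sin λ = -0.728620, cos λ = -0.684919.
ΔU = cos φ cos λ·ΔX + cos φ sin λ·ΔY + sin φ·ΔZ = (0.766971)(-0.684919)(-274.8) + (0.766971)(-0.728620)(-135.1) + (-0.641681)(109.9) = 149.33 m.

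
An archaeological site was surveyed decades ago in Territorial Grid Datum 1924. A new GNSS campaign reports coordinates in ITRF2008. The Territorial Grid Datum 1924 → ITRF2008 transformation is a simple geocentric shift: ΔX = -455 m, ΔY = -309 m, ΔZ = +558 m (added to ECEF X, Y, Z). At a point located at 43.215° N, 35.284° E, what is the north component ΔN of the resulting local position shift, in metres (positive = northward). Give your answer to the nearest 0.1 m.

The local north axis is (−sin φ cos λ, −sin φ sin λ, cos φ), giving ΔN = 254.323 + 122.217 + 406.664 = 783.20 m.

ΔN = 783.2 m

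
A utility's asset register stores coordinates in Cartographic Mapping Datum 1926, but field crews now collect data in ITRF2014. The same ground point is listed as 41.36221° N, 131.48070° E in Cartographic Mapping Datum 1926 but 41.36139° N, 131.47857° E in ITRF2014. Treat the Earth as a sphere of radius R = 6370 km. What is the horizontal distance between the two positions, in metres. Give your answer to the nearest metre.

Δφ = 41.36139° − 41.36221° = -0.00082°; Δλ = 131.47857° − 131.48070° = -0.00213°.
1° along a meridian = πR/180 = 111177 m.
ΔN = Δφ × 111177 = -91.2 m; ΔE = Δλ × 111177 × cos(41.36221°) = -0.00213 × 111177 × 0.750547 = -177.7 m.
Distance = √(ΔE² + ΔN²) = √((-177.7)² + (-91.2)²) = 199.8 m.

200 m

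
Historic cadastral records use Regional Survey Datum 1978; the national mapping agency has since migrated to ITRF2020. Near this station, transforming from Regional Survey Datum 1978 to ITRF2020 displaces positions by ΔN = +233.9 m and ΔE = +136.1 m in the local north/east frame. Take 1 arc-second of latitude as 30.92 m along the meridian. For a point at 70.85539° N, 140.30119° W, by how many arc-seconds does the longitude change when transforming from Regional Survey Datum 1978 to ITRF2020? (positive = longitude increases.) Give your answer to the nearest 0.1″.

At latitude 70.85539°, cos φ = 0.327954.
1″ of longitude at this latitude = 30.92 × cos φ = 10.1403 m, so Δλ = 136.1 / 10.1403 = 13.422″.

Δλ = 13.4″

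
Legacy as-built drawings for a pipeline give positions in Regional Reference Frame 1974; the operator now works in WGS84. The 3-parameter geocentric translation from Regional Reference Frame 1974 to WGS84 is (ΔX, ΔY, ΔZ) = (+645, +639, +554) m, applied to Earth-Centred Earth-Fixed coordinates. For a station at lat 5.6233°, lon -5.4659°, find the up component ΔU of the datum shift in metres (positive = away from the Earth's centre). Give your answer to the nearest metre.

ΔU = 633 m

At φ = 5.6233°, λ = -5.4659°: sin φ = 0.097988, cos φ = 0.995188, sin λ = -0.095253, cos λ = 0.995453.
ΔU = cos φ cos λ·ΔX + cos φ sin λ·ΔY + sin φ·ΔZ = (0.995188)(0.995453)(645) + (0.995188)(-0.095253)(639) + (0.097988)(554) = 632.69 m.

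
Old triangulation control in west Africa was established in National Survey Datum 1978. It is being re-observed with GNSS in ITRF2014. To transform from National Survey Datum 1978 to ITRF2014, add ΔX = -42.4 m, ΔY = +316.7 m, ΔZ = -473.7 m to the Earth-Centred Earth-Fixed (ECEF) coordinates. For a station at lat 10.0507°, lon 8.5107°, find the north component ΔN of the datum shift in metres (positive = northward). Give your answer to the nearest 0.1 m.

The local north axis is (−sin φ cos λ, −sin φ sin λ, cos φ), giving ΔN = 7.318 − 8.180 − 466.430 = -467.29 m.

ΔN = -467.3 m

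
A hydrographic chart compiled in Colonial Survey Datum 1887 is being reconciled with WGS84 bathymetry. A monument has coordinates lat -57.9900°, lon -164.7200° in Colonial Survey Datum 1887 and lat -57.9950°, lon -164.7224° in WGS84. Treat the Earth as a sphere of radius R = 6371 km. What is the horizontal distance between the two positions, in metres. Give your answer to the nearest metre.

574 m

Δφ = -57.9950° − -57.9900° = -0.0050°; Δλ = -164.7224° − -164.7200° = -0.0024°.
1° along a meridian = πR/180 = 111195 m.
ΔN = Δφ × 111195 = -556.0 m; ΔE = Δλ × 111195 × cos(-57.9900°) = -0.0024 × 111195 × 0.530067 = -141.5 m.
Distance = √(ΔE² + ΔN²) = √((-141.5)² + (-556.0)²) = 573.7 m.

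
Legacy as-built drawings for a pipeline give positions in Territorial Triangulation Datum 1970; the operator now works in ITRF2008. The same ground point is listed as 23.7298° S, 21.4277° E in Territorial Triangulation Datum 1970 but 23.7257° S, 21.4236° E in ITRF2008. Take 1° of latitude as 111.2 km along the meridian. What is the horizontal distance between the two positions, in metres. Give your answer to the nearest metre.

618 m

Δφ = -23.7257° − -23.7298° = +0.0041°; Δλ = 21.4236° − 21.4277° = -0.0041°.
ΔN = Δφ × 111200 = 455.9 m; ΔE = Δλ × 111200 × cos(-23.7298°) = -0.0041 × 111200 × 0.915453 = -417.4 m.
Distance = √(ΔE² + ΔN²) = √((-417.4)² + 455.9²) = 618.1 m.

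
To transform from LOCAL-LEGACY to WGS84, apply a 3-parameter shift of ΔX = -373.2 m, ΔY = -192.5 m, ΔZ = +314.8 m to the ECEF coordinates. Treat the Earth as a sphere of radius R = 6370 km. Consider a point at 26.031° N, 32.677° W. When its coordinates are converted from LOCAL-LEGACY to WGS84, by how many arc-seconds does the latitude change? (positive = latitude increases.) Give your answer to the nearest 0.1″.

sin φ = 0.438857, cos φ = 0.898557, sin λ = -0.539902, cos λ = 0.841728.
North component: ΔN = −sin φ cos λ·ΔX − sin φ sin λ·ΔY + cos φ·ΔZ = −(0.438857)(0.841728)(-373.2) − (0.438857)(-0.539902)(-192.5) + (0.898557)(314.8) = 375.11 m.
1° of latitude spans πR/180 = 111177 m, so Δφ = 375.11 / 111177 × 3600 = 12.146″.

Δφ = 12.1″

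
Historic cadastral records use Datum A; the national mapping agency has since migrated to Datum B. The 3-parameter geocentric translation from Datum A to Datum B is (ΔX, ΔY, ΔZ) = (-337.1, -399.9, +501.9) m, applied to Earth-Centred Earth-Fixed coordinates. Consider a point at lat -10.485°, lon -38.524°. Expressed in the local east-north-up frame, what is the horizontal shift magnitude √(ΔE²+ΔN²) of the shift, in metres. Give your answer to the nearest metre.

At φ = -10.485°, λ = -38.524°: sin φ = -0.181978, cos φ = 0.983303, sin λ = -0.622842, cos λ = 0.782347.
ΔE = −sin λ·ΔX + cos λ·ΔY = −(-0.622842)·(-337.1) + (0.782347)·(-399.9) = -522.82 m.
ΔN = −sin φ cos λ·ΔX − sin φ sin λ·ΔY + cos φ·ΔZ = −(-0.181978)(0.782347)(-337.1) − (-0.181978)(-0.622842)(-399.9) + (0.983303)(501.9) = 490.85 m.
Horizontal magnitude = √(ΔE² + ΔN²) = √((-522.82)² + 490.85²) = 717.13 m.

717 m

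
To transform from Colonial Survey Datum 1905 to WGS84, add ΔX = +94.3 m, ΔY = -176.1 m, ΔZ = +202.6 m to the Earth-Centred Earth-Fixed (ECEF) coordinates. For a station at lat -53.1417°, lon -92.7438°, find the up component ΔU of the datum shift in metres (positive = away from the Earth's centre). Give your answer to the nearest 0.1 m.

The local up (radial) axis is (cos φ cos λ, cos φ sin λ, sin φ), giving ΔU = -2.708 + 105.510 − 162.105 = -59.30 m.

ΔU = -59.3 m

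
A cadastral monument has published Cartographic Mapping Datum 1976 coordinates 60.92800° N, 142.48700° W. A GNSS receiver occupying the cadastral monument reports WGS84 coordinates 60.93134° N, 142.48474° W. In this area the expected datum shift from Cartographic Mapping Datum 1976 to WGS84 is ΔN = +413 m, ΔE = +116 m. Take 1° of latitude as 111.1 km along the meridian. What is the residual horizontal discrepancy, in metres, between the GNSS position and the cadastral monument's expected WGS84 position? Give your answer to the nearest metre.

Observed coordinate differences: Δφ = +0.00334°, Δλ = +0.00226°.
Converting to metres (1° lat = 111100 m, cos φ = 0.485908): observed ΔN = 371.1 m, observed ΔE = 122.0 m.
Subtracting the expected shift leaves a residual of 371.1 − (413) = -41.9 m north and 122.0 − (116) = 6.0 m east.
Residual distance = √((-41.9)² + 6.0²) = 42.4 m.

42 m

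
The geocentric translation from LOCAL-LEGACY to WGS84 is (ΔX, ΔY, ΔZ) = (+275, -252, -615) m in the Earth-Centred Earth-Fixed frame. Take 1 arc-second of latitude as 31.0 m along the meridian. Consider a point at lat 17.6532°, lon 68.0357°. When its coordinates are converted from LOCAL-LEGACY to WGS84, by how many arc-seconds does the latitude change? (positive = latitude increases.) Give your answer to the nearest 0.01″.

sin φ = 0.303255, cos φ = 0.952910, sin λ = 0.927417, cos λ = 0.374029.
North component: ΔN = −sin φ cos λ·ΔX − sin φ sin λ·ΔY + cos φ·ΔZ = −(0.303255)(0.374029)(275) − (0.303255)(0.927417)(-252) + (0.952910)(-615) = -546.36 m.
1° of latitude spans 3600 × 31.00 = 111600 m, so Δφ = -546.36 / 111600 × 3600 = -17.624″.

Δφ = -17.62″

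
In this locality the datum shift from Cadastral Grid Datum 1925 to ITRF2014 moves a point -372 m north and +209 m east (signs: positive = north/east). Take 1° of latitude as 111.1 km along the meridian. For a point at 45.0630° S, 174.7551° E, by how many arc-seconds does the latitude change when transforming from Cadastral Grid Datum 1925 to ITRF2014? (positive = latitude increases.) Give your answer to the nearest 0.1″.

Δφ = -12.1″

1° of latitude = 111.1 km, so Δφ = -372.0 / 111100 = -0.0033483° = -12.054″.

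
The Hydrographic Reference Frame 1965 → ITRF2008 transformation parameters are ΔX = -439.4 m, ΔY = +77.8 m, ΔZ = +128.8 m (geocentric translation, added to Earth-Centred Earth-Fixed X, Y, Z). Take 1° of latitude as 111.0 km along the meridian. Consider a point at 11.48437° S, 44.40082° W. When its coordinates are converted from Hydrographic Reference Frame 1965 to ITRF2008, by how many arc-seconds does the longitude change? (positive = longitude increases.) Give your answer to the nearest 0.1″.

sin φ = -0.199101, cos φ = 0.979979, sin λ = -0.699674, cos λ = 0.714463.
East component: ΔE = −sin λ·ΔX + cos λ·ΔY = −(-0.699674)(-439.4) + (0.714463)(77.8) = -251.85 m.
1° of latitude spans 111000 m; at latitude φ, 1° of longitude spans that × cos φ = 108777.7 m, so Δλ = -251.85 / 108777.7 × 3600 = -8.335″.

Δλ = -8.3″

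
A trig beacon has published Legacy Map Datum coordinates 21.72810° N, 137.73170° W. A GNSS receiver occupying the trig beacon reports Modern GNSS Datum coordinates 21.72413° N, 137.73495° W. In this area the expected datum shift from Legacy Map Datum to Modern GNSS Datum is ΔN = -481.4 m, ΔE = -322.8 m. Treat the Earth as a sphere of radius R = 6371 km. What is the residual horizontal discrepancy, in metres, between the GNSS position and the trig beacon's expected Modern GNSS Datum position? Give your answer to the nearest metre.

42 m

Observed coordinate differences: Δφ = -0.00397°, Δλ = -0.00325°.
Converting to metres (1° lat = 111195 m, cos φ = 0.928951): observed ΔN = -441.4 m, observed ΔE = -335.7 m.
Subtracting the expected shift leaves a residual of -441.4 − (-481.4) = 40.0 m north and -335.7 − (-322.8) = -12.9 m east.
Residual distance = √(40.0² + (-12.9)²) = 42.0 m.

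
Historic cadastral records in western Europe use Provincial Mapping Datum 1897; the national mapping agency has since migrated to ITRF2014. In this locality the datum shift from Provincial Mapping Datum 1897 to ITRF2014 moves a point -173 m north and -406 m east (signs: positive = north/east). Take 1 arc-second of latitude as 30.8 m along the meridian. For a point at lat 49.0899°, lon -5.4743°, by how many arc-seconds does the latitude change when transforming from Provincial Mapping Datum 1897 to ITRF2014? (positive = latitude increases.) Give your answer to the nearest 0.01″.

Δφ = -5.62″

1″ of latitude = 30.80 m, so Δφ = -173.0 / 30.80 = -5.617″.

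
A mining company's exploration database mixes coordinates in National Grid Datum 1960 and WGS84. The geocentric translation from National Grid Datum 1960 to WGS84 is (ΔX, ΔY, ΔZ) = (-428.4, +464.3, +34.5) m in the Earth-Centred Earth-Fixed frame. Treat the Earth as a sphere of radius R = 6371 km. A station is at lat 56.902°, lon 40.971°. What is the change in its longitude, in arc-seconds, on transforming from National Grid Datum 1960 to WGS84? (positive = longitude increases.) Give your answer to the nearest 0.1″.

sin φ = 0.837738, cos φ = 0.546073, sin λ = 0.655677, cos λ = 0.755042.
East component: ΔE = −sin λ·ΔX + cos λ·ΔY = −(0.655677)(-428.4) + (0.755042)(464.3) = 631.46 m.
1° of latitude spans πR/180 = 111195 m; at latitude φ, 1° of longitude spans that × cos φ = 60720.5 m, so Δλ = 631.46 / 60720.5 × 3600 = 37.438″.

Δλ = 37.4″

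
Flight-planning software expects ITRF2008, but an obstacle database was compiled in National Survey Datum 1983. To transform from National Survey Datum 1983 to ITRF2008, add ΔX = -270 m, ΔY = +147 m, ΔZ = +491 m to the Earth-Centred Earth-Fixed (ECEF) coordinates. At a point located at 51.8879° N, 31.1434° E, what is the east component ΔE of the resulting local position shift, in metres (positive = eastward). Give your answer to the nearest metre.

ΔE = 265 m

The local east axis at (φ, λ) is (−sin λ, cos λ, 0), so ΔE = −sin(31.1434°)·(-270) + cos(31.1434°)·147 = 265.45 m.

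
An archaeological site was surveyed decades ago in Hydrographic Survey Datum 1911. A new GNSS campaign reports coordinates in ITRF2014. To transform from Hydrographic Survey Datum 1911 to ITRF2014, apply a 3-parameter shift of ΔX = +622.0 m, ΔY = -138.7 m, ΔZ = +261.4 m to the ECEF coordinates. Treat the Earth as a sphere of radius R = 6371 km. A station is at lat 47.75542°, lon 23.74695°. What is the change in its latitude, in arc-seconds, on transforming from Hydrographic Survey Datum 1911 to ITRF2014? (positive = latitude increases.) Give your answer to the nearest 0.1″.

Δφ = -6.6″

sin φ = 0.740282, cos φ = 0.672297, sin λ = 0.402698, cos λ = 0.915333.
North component: ΔN = −sin φ cos λ·ΔX − sin φ sin λ·ΔY + cos φ·ΔZ = −(0.740282)(0.915333)(622.0) − (0.740282)(0.402698)(-138.7) + (0.672297)(261.4) = -204.38 m.
1° of latitude spans πR/180 = 111195 m, so Δφ = -204.38 / 111195 × 3600 = -6.617″.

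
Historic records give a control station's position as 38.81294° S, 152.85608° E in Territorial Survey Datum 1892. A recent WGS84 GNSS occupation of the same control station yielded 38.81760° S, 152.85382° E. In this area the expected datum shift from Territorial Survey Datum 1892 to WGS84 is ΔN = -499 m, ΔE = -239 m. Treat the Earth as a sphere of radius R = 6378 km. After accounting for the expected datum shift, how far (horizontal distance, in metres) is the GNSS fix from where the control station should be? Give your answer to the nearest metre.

47 m

Observed coordinate differences: Δφ = -0.00466°, Δλ = -0.00226°.
Converting to metres (1° lat = 111317 m, cos φ = 0.779196): observed ΔN = -518.7 m, observed ΔE = -196.0 m.
Subtracting the expected shift leaves a residual of -518.7 − (-499) = -19.7 m north and -196.0 − (-239) = 43.0 m east.
Residual distance = √((-19.7)² + 43.0²) = 47.3 m.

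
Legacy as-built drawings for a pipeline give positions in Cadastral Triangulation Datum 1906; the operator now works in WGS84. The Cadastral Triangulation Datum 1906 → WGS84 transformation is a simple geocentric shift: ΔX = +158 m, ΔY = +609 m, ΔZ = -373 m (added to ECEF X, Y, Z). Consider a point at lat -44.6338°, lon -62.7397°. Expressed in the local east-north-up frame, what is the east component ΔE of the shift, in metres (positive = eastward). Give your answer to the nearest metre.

ΔE = 419 m

The local east axis at (φ, λ) is (−sin λ, cos λ, 0), so ΔE = −sin(-62.7397°)·158 + cos(-62.7397°)·609 = 419.39 m.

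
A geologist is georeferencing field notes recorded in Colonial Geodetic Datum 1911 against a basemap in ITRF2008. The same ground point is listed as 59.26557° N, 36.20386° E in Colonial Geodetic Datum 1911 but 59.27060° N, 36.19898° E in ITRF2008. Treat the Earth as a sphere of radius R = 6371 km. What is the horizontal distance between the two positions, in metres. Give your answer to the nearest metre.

624 m

Δφ = 59.27060° − 59.26557° = +0.00503°; Δλ = 36.19898° − 36.20386° = -0.00488°.
1° along a meridian = πR/180 = 111195 m.
ΔN = Δφ × 111195 = 559.3 m; ΔE = Δλ × 111195 × cos(59.26557°) = -0.00488 × 111195 × 0.511060 = -277.3 m.
Distance = √(ΔE² + ΔN²) = √((-277.3)² + 559.3²) = 624.3 m.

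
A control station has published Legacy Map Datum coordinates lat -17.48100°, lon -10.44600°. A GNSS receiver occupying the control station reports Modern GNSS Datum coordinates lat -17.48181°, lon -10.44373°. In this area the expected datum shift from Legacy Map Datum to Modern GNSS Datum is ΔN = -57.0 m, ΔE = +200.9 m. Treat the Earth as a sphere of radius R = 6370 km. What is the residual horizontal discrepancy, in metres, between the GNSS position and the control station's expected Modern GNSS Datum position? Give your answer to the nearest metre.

Observed coordinate differences: Δφ = -0.00081°, Δλ = +0.00227°.
Converting to metres (1° lat = 111177 m, cos φ = 0.953817): observed ΔN = -90.1 m, observed ΔE = 240.7 m.
Subtracting the expected shift leaves a residual of -90.1 − (-57.0) = -33.1 m north and 240.7 − (200.9) = 39.8 m east.
Residual distance = √((-33.1)² + 39.8²) = 51.7 m.

52 m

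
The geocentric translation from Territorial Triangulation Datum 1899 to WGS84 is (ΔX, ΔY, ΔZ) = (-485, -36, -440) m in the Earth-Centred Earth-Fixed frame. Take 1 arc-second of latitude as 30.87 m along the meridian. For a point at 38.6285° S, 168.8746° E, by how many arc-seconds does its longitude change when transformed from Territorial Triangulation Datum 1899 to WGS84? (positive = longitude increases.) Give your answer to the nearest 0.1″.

Δλ = 5.3″

sin φ = -0.624268, cos φ = 0.781210, sin λ = 0.192957, cos λ = -0.981207.
East component: ΔE = −sin λ·ΔX + cos λ·ΔY = −(0.192957)(-485) + (-0.981207)(-36) = 128.91 m.
1° of latitude spans 3600 × 30.87 = 111132 m; at latitude φ, 1° of longitude spans that × cos φ = 86817.4 m, so Δλ = 128.91 / 86817.4 × 3600 = 5.345″.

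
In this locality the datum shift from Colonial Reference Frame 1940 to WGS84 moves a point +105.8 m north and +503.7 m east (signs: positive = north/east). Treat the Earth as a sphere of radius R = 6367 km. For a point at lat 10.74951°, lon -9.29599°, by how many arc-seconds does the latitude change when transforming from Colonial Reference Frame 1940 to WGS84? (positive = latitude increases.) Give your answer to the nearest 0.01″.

On a sphere of radius R, 1 rad of latitude = R, so Δφ = ΔN / R = 105.8 / 6367000 = 1.6617e-05 rad = 3.427″.

Δφ = 3.43″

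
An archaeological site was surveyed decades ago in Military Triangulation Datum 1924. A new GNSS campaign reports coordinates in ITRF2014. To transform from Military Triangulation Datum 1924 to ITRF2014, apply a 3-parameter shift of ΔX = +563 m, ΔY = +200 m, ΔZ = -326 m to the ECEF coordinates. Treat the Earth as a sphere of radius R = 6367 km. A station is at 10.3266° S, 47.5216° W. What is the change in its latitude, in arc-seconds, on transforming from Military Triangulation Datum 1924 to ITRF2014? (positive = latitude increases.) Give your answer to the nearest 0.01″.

Δφ = -9.04″

sin φ = -0.179259, cos φ = 0.983802, sin λ = -0.737532, cos λ = 0.675312.
North component: ΔN = −sin φ cos λ·ΔX − sin φ sin λ·ΔY + cos φ·ΔZ = −(-0.179259)(0.675312)(563) − (-0.179259)(-0.737532)(200) + (0.983802)(-326) = -279.01 m.
1° of latitude spans πR/180 = 111125 m, so Δφ = -279.01 / 111125 × 3600 = -9.039″.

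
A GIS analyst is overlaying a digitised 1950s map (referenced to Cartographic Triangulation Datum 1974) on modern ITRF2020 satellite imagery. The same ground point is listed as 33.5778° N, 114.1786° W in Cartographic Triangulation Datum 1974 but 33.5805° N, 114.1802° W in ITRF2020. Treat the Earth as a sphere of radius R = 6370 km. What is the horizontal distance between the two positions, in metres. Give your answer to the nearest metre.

335 m

Δφ = 33.5805° − 33.5778° = +0.0027°; Δλ = -114.1802° − -114.1786° = -0.0016°.
1° along a meridian = πR/180 = 111177 m.
ΔN = Δφ × 111177 = 300.2 m; ΔE = Δλ × 111177 × cos(33.5778°) = -0.0016 × 111177 × 0.833136 = -148.2 m.
Distance = √(ΔE² + ΔN²) = √((-148.2)² + 300.2²) = 334.8 m.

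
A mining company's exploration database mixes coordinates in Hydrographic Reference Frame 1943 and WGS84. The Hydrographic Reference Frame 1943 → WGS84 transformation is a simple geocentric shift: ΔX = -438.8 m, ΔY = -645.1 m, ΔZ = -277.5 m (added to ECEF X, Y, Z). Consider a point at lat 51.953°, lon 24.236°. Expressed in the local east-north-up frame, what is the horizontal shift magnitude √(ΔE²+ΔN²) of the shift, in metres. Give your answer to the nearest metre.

At φ = 51.953°, λ = 24.236°: sin φ = 0.787505, cos φ = 0.616308, sin λ = 0.410496, cos λ = 0.911862.
ΔE = −sin λ·ΔX + cos λ·ΔY = −(0.410496)·(-438.8) + (0.911862)·(-645.1) = -408.12 m.
ΔN = −sin φ cos λ·ΔX − sin φ sin λ·ΔY + cos φ·ΔZ = −(0.787505)(0.911862)(-438.8) − (0.787505)(0.410496)(-645.1) + (0.616308)(-277.5) = 352.62 m.
Horizontal magnitude = √(ΔE² + ΔN²) = √((-408.12)² + 352.62²) = 539.35 m.

539 m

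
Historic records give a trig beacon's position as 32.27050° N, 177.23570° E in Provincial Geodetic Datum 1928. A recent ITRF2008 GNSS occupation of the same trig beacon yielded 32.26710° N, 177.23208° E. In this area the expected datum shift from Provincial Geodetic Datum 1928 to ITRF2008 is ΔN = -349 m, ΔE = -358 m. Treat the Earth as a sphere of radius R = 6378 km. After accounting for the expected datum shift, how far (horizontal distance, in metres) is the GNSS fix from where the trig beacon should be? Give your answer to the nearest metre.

34 m

Observed coordinate differences: Δφ = -0.00340°, Δλ = -0.00362°.
Converting to metres (1° lat = 111317 m, cos φ = 0.845537): observed ΔN = -378.5 m, observed ΔE = -340.7 m.
Subtracting the expected shift leaves a residual of -378.5 − (-349) = -29.5 m north and -340.7 − (-358) = 17.3 m east.
Residual distance = √((-29.5)² + 17.3²) = 34.2 m.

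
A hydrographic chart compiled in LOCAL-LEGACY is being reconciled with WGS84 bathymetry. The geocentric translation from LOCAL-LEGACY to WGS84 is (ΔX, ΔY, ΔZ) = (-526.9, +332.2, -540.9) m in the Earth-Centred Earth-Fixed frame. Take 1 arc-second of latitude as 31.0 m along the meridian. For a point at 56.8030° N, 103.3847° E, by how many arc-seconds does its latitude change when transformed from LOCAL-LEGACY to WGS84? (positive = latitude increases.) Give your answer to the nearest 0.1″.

sin φ = 0.836793, cos φ = 0.547519, sin λ = 0.972838, cos λ = -0.231488.
North component: ΔN = −sin φ cos λ·ΔX − sin φ sin λ·ΔY + cos φ·ΔZ = −(0.836793)(-0.231488)(-526.9) − (0.836793)(0.972838)(332.2) + (0.547519)(-540.9) = -668.65 m.
1° of latitude spans 3600 × 31.00 = 111600 m, so Δφ = -668.65 / 111600 × 3600 = -21.569″.

Δφ = -21.6″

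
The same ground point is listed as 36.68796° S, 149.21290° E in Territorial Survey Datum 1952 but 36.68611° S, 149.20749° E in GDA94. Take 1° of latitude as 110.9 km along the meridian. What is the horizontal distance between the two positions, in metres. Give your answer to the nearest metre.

523 m

Δφ = -36.68611° − -36.68796° = +0.00185°; Δλ = 149.20749° − 149.21290° = -0.00541°.
ΔN = Δφ × 110900 = 205.2 m; ΔE = Δλ × 110900 × cos(-36.68796°) = -0.00541 × 110900 × 0.801901 = -481.1 m.
Distance = √(ΔE² + ΔN²) = √((-481.1)² + 205.2²) = 523.0 m.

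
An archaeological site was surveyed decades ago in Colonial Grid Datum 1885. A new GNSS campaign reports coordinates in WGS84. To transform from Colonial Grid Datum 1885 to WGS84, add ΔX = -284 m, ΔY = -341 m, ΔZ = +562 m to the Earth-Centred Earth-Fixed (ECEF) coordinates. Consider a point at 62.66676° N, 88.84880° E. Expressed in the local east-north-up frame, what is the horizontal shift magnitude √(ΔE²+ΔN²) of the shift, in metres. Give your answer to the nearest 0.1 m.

The local east axis at (φ, λ) is (−sin λ, cos λ, 0), so ΔE = −sin(88.84880°)·(-284) + cos(88.84880°)·(-341) = 277.09 m.
The local north axis is (−sin φ cos λ, −sin φ sin λ, cos φ), giving ΔN = 5.069 + 302.867 + 258.051 = 565.99 m.
Horizontal magnitude = √(ΔE² + ΔN²) = √(277.09² + 565.99²) = 630.17 m.

630.2 m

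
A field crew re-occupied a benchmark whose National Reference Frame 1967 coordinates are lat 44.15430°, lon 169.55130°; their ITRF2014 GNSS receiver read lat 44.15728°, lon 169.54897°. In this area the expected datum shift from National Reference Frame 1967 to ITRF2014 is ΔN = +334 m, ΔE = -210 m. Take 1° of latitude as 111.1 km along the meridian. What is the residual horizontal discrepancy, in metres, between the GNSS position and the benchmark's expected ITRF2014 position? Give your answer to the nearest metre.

Observed coordinate differences: Δφ = +0.00298°, Δλ = -0.00233°.
Converting to metres (1° lat = 111100 m, cos φ = 0.717466): observed ΔN = 331.1 m, observed ΔE = -185.7 m.
Subtracting the expected shift leaves a residual of 331.1 − (334) = -2.9 m north and -185.7 − (-210) = 24.3 m east.
Residual distance = √((-2.9)² + 24.3²) = 24.4 m.

24 m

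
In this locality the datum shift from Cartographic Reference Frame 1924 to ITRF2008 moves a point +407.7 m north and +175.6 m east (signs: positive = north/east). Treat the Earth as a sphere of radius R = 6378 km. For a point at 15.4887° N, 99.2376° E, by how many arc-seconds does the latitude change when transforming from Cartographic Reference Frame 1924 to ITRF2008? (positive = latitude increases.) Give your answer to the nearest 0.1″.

Δφ = 13.2″

On a sphere of radius R, 1 rad of latitude = R, so Δφ = ΔN / R = 407.7 / 6378000 = 6.3923e-05 rad = 13.185″.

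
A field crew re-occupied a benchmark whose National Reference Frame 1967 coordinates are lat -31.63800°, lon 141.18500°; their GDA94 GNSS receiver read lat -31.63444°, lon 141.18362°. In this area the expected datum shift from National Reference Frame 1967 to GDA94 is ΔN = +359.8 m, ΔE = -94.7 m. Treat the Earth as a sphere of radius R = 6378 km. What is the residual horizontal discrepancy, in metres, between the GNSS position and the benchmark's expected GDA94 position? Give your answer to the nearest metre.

51 m

Observed coordinate differences: Δφ = +0.00356°, Δλ = -0.00138°.
Converting to metres (1° lat = 111317 m, cos φ = 0.851379): observed ΔN = 396.3 m, observed ΔE = -130.8 m.
Subtracting the expected shift leaves a residual of 396.3 − (359.8) = 36.5 m north and -130.8 − (-94.7) = -36.1 m east.
Residual distance = √(36.5² + (-36.1)²) = 51.3 m.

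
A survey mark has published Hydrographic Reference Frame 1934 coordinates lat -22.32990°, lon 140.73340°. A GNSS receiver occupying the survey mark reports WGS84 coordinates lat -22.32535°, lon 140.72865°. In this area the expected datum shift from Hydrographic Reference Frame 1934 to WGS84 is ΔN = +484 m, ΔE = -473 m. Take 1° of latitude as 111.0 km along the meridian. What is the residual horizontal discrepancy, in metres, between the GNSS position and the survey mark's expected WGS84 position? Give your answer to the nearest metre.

26 m

Observed coordinate differences: Δφ = +0.00455°, Δλ = -0.00475°.
Converting to metres (1° lat = 111000 m, cos φ = 0.925012): observed ΔN = 505.0 m, observed ΔE = -487.7 m.
Subtracting the expected shift leaves a residual of 505.0 − (484) = 21.0 m north and -487.7 − (-473) = -14.7 m east.
Residual distance = √(21.0² + (-14.7)²) = 25.7 m.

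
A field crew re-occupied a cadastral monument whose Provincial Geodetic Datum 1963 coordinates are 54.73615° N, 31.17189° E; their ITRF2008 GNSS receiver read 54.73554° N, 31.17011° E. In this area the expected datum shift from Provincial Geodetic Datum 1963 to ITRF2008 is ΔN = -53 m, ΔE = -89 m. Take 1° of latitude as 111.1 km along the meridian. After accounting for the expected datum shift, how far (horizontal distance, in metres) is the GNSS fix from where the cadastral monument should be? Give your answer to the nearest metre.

29 m

Observed coordinate differences: Δφ = -0.00061°, Δλ = -0.00178°.
Converting to metres (1° lat = 111100 m, cos φ = 0.577343): observed ΔN = -67.8 m, observed ΔE = -114.2 m.
Subtracting the expected shift leaves a residual of -67.8 − (-53) = -14.8 m north and -114.2 − (-89) = -25.2 m east.
Residual distance = √((-14.8)² + (-25.2)²) = 29.2 m.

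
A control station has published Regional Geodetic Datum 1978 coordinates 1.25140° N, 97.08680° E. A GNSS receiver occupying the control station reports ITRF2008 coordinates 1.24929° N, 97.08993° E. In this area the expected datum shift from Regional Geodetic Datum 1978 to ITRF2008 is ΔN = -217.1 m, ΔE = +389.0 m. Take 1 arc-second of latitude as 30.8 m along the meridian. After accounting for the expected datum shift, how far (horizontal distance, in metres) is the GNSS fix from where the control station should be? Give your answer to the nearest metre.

Observed coordinate differences: Δφ = -0.00211°, Δλ = +0.00313°.
Converting to metres (1° lat = 110880 m, cos φ = 0.999761): observed ΔN = -234.0 m, observed ΔE = 347.0 m.
Subtracting the expected shift leaves a residual of -234.0 − (-217.1) = -16.9 m north and 347.0 − (389.0) = -42.0 m east.
Residual distance = √((-16.9)² + (-42.0)²) = 45.3 m.

45 m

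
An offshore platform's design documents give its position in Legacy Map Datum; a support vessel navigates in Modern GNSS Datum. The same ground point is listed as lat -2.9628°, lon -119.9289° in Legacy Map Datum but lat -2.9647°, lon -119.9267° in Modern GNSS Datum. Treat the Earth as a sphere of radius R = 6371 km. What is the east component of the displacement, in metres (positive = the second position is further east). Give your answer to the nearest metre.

Δφ = -2.9647° − -2.9628° = -0.0019°; Δλ = -119.9267° − -119.9289° = +0.0022°.
1° along a meridian = πR/180 = 111195 m.
ΔN = Δφ × 111195 = -211.3 m; ΔE = Δλ × 111195 × cos(-2.9628°) = +0.0022 × 111195 × 0.998663 = 244.3 m.

ΔE = 244 m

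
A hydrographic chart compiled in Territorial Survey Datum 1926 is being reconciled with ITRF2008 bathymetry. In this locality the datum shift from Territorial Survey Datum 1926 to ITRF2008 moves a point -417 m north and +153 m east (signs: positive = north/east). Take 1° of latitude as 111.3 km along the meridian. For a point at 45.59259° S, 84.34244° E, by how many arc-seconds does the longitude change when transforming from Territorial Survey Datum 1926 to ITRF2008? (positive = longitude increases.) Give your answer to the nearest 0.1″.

Δλ = 7.1″

At latitude -45.59259°, cos φ = 0.699756.
1° of longitude at this latitude = 111.3 × cos φ = 77.88 km, so Δλ = 153.0 / 77882.8 = 0.0019645° = 7.072″.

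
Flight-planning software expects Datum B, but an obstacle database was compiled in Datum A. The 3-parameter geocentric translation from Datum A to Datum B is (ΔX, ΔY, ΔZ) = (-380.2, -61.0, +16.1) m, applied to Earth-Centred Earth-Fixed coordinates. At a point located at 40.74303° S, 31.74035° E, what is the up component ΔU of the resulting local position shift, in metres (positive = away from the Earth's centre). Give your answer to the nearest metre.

ΔU = -280 m

The local up (radial) axis is (cos φ cos λ, cos φ sin λ, sin φ), giving ΔU = -244.975 − 24.313 − 10.508 = -279.80 m.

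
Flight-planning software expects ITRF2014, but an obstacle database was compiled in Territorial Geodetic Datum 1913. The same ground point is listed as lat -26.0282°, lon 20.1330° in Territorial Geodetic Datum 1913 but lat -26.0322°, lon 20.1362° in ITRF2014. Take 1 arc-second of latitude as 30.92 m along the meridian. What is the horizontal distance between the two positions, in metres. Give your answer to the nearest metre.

548 m

Δφ = -26.0322° − -26.0282° = -0.0040°; Δλ = 20.1362° − 20.1330° = +0.0032°.
1° of latitude = 3600 × 30.92 = 111312 m.
ΔN = Δφ × 111312 = -445.2 m; ΔE = Δλ × 111312 × cos(-26.0282°) = +0.0032 × 111312 × 0.898578 = 320.1 m.
Distance = √(ΔE² + ΔN²) = √(320.1² + (-445.2)²) = 548.4 m.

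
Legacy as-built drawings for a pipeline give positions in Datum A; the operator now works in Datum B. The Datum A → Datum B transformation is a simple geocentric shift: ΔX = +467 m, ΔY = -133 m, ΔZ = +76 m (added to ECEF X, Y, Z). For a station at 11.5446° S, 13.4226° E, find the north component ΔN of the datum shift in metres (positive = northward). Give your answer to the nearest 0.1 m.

ΔN = 159.2 m

At φ = -11.5446°, λ = 13.4226°: sin φ = -0.200131, cos φ = 0.979769, sin λ = 0.232132, cos λ = 0.972684.
ΔN = −sin φ cos λ·ΔX − sin φ sin λ·ΔY + cos φ·ΔZ = −(-0.200131)(0.972684)(467) − (-0.200131)(0.232132)(-133) + (0.979769)(76) = 159.19 m.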